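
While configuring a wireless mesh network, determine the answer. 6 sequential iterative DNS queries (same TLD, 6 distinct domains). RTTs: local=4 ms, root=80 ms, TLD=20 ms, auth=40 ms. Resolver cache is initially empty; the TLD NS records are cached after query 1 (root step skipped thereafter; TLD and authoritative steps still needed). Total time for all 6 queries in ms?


Lookup 1 (cold cache): local + root + TLD + auth = 4 + 80 + 20 + 40 = 144 ms
Lookups 2..6 (TLD NS cached -> skip root; new domain -> still ask TLD and auth): local + TLD + auth = 4 + 20 + 40 = 64 ms each
Remaining 5 lookups: 5 * 64 = 320 ms
Total = 144 + 320 = 464 ms

464


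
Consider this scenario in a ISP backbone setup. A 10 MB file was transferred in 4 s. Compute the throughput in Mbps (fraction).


Given: file = 10 MB, time = 4 s
File in Mb = 10 * 8 = 80 Mb
Throughput = 80 / 4 Mbps
Throughput = 20 Mbps

20


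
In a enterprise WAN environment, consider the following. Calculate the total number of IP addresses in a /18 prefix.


Given: CIDR prefix /18
Host bits = 32 - 18 = 14
Total addresses = 2^14 = 16384

16384


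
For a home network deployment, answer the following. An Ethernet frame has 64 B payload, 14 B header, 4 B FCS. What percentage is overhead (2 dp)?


Given: payload = 64 B, header = 14 B, trailer = 4 B
Overhead bytes = header + trailer = 14 + 4 = 18
Total frame = payload + overhead = 64 + 18 = 82
Overhead % = 18 / 82 * 100 = 21.9512% -> 21.95% (2 dp)

21.95


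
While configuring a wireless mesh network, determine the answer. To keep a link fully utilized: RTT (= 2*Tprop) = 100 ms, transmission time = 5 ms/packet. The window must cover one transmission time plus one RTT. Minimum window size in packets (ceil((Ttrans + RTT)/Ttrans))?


Given: Ttrans = 5 ms, RTT = 100 ms (= 2 * Tprop, Tprop = 50 ms)
Time until first ACK returns = Ttrans + RTT = 5 + 100 = 105 ms
Need W * Ttrans >= Ttrans + RTT  ->  W >= (Ttrans + RTT) / Ttrans
(Ttrans + RTT) / Ttrans = 105 / 5 = 21
W_min = ceil(21) = 21

21


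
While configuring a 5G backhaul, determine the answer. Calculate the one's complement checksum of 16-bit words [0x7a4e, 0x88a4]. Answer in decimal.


Given words: [0x7a4e, 0x88a4]
Step 1: Sum all words
Raw sum = 31310 + 34980 = 66290
Step 2: Fold carry: (754 + 1) = 755
One's complement = ~755 & 0xFFFF = 64780

64780


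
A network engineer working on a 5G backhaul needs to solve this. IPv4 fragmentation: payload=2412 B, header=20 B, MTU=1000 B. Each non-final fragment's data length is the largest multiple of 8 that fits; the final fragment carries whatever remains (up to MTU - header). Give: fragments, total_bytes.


Max data per non-final fragment = floor((MTU - header)/8)*8 = floor((1000 - 20)/8)*8 = floor(980/8)*8 = 976 B
Final fragment needs no 8-byte alignment: it can carry up to MTU - header = 980 B
Non-final fragments needed = ceil((payload - 980) / 976) = ceil(1432/976) = ceil(1.4672) = 2
Number of fragments = 2 + 1 = 3
Fragment sizes (data): 2 * 976 B + 460 B (last, 460 <= 980 OK)
Total bytes sent = payload + n_frags * header = 2412 + 3*20 = 2412 + 60 = 2472 B

3, 2472


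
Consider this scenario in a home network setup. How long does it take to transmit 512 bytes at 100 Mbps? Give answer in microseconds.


Given: packet = 512 bytes, bandwidth = 100 Mbps
Packet in bits = 512 * 8 = 4096 bits
Bandwidth = 100 * 10^6 = 100000000 bps
Time = 4096 / 100000000 seconds
Time in us = 4096 * 10^6 / 100000000 = 40.96

40.96


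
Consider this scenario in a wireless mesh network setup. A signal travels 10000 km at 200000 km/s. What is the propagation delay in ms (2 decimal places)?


Given: distance = 10000 km, speed = 200000 km/s
Delay = distance / speed = 10000 / 200000 seconds
Delay in ms = 10000 * 1000 / 200000
Delay = 50.0000 ms
Rounded to 2 dp = 50.00 ms

50.00


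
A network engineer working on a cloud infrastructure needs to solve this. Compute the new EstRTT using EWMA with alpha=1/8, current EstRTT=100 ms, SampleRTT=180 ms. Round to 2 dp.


Given: EstRTT = 100 ms, SampleRTT = 180 ms, alpha = 1/8
New EstRTT = (1 - alpha) * EstRTT + alpha * SampleRTT
(7/8) * 100 = 87.5
(1/8) * 180 = 22.5
New EstRTT = 87.5 + 22.5 = 110 ms -> 110.00 ms (2 dp)

110.00


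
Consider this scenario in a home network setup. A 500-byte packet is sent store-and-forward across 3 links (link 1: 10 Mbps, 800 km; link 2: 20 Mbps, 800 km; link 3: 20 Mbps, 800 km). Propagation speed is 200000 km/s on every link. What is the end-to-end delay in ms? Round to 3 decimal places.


Packet = 500 bytes = 4000 bits. Store-and-forward: sum (t_trans + t_prop) per link.
Link 1: t_trans = 4000/(10*10^6) s = 0.4000 ms; t_prop = 800/200000 s = 4.0000 ms; subtotal = 4.4000 ms
Link 2: t_trans = 4000/(20*10^6) s = 0.2000 ms; t_prop = 800/200000 s = 4.0000 ms; subtotal = 4.2000 ms
Link 3: t_trans = 4000/(20*10^6) s = 0.2000 ms; t_prop = 800/200000 s = 4.0000 ms; subtotal = 4.2000 ms
End-to-end = 4.4000 + 4.2000 + 4.2000 = 12.8000 ms -> 12.800 ms (3 dp)

12.800


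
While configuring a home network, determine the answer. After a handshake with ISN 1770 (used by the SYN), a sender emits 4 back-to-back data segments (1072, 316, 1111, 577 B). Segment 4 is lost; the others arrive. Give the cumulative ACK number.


SYN uses sequence number 1770; first data byte = ISN + 1 = 1771.
Segment 1: SEQ = 1771, len = 1072 B, covers [1771, 2842]
Segment 2: SEQ = 2843, len = 316 B, covers [2843, 3158]
Segment 3: SEQ = 3159, len = 1111 B, covers [3159, 4269]
Segment 4: SEQ = 4270, len = 577 B, covers [4270, 4846] [LOST]
In-order data received: bytes [1771, 4269] (segments 1..3).
Segment 4 missing -> gap begins at byte 4270.
Cumulative ACK = next expected in-order byte = 1771 + 1072 + 316 + 1111 = 4270

4270


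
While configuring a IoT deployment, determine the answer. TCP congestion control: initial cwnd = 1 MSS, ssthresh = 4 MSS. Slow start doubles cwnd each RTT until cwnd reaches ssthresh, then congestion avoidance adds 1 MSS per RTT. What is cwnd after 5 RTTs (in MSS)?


RTT 0: cwnd = 1 MSS (initial)
RTT 1: cwnd = 2 MSS (slow start, doubled)
RTT 2: cwnd = 4 MSS (slow start, doubled)
RTT 3: cwnd = 5 MSS (congestion avoidance, +1)
RTT 4: cwnd = 6 MSS (congestion avoidance, +1)
RTT 5: cwnd = 7 MSS (congestion avoidance, +1)

7


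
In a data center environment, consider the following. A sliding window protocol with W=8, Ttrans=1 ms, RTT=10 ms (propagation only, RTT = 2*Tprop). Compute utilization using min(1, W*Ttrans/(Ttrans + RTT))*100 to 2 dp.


Given: W = 8, Ttrans = 1 ms, RTT = 10 ms (= 2 * Tprop, Tprop = 5 ms)
Cycle time = Ttrans + RTT = 1 + 10 = 11 ms (first packet sent until its ACK returns)
W * Ttrans = 8 * 1 = 8 ms of sending per cycle
W * Ttrans / (Ttrans + RTT) = 8 / 11 = 0.727273
U = min(1, 0.727273) = 0.727273
U% = 72.73%

72.73


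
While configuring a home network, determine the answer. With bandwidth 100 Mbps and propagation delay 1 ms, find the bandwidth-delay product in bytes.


Given: bandwidth = 100 Mbps, delay = 1 ms
BDP in bits = 100 * 10^6 * 1 / 1000
BDP in bits = 100000
BDP in bytes = 100000 / 8 = 12500

12500


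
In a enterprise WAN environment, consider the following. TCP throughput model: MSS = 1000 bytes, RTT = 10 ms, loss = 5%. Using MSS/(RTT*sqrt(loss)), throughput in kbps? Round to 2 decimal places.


Given: MSS = 1000 bytes, RTT = 10 ms, loss = 5%
RTT in seconds = 10 / 1000 = 0.01
Loss rate = 5% = 0.05
sqrt(loss) = sqrt(0.05) = 0.223606797750
Throughput (bytes/s) = 1000 / (0.01 * 0.223606797750) = 447213.5955
Throughput (kbps) = 447213.5955 * 8 / 1000 = 3577.708764 -> 3577.71 kbps (2 dp)

3577.71


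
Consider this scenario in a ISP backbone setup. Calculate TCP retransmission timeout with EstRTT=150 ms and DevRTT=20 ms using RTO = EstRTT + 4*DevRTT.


Given: EstRTT = 150 ms, DevRTT = 20 ms
Timeout = EstRTT + 4 * DevRTT
4 * DevRTT = 4 * 20 = 80
Timeout = 150 + 80 = 230 ms

230


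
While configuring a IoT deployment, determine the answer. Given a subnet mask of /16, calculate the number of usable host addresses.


Given: subnet mask /16
Host bits = 32 - 16 = 16
Total addresses = 2^16 = 65536
Usable hosts = 65536 - 2 (network + broadcast) = 65534

65534


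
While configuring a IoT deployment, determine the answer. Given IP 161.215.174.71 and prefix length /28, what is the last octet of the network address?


Given: IP = 161.215.174.71, prefix = /28
Subnet mask = 255.255.255.240
Last octet of IP: 71
Last octet of mask: 240
Network last octet = 71 AND 240 = 64

64


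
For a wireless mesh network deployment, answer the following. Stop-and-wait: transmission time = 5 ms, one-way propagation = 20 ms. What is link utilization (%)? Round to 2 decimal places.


Given: Ttrans = 5 ms, Tprop = 20 ms
RTT = 2 * Tprop = 2 * 20 = 40 ms
U = Ttrans / (Ttrans + RTT)
U = 5 / (5 + 40)
U = 5 / 45 = 0.111111
U% = 11.11%

11.11


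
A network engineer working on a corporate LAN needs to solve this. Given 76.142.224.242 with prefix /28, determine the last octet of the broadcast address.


Given: IP = 76.142.224.242, prefix = /28
Host bits = 32 - 28 = 4
Network last octet = 242 AND mask = 240
Host part size = 2^4 - 1 = 15
Broadcast last octet = 240 OR 15 = 255

255


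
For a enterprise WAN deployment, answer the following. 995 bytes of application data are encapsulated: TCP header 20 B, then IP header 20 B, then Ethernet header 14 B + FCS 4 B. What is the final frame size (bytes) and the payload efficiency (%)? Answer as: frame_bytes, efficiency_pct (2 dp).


TCP segment = 995 + 20 = 1015 B
IP packet = 1015 + 20 = 1035 B
Ethernet frame = 1035 + 14 + 4 = 1053 B
Efficiency = app / frame = 995 / 1053 = 0.944919 = 94.4919% -> 94.49% (2 dp)

1053, 94.49


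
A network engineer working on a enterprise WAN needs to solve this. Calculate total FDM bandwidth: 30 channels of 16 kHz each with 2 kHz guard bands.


Given: 30 channels, 16 kHz each, guard = 2 kHz
Channel bandwidth = 30 * 16 = 480 kHz
Guard bands = 29 gaps * 2 kHz = 58 kHz
Total = 480 + 58 = 538 kHz

538


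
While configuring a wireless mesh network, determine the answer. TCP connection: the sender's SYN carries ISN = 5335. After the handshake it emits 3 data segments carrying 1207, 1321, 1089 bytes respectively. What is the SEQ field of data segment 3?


The SYN occupies sequence number ISN = 5335, so the first data byte is ISN + 1 = 5336.
SEQ of data segment i = (ISN + 1) + sum of payload sizes of segments 1..i-1.
Segment 1: SEQ = 5336, payload = 1207 bytes
Segment 2: SEQ = 6543, payload = 1321 bytes
Segment 3: SEQ = 7864, payload = 1089 bytes
SEQ of segment 3 = 5336 + 1207 + 1321 = 7864

7864


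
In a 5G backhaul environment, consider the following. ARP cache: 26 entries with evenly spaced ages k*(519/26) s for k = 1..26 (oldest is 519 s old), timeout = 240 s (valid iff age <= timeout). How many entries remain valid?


Ages are k * 519/26 s for k = 1..26 (spacing = 19.9615 s).
Entry k is valid iff k * 519/26 <= 240 iff k <= 26 * 240 / 519 = 12.0231
n_valid = floor(12.0231) = 12
(n_stale = 26 - 12 = 14)

12


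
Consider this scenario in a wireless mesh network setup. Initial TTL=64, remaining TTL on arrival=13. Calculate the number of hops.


Given: initial TTL = 64, received TTL = 13
Hops = initial TTL - received TTL
Hops = 64 - 13 = 51

51


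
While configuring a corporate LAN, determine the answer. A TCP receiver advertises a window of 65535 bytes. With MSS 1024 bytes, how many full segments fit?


Given: RWND = 65535 bytes, MSS = 1024 bytes
Full segments = floor(RWND / MSS)
Full segments = floor(65535 / 1024)
Full segments = floor(63.999) = 63

63


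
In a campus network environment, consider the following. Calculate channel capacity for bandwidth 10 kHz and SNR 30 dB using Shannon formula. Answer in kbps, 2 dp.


Given: B = 10 kHz, SNR = 30 dB
SNR linear = 10^(30/10) = 1000
1 + SNR = 1001
log2(1001) = 9.9672262588
C = 10 * 1000 * 9.9672262588 = 99672.2626 bps
C = 99.672263 kbps -> 99.67 kbps (2 dp)

99.67


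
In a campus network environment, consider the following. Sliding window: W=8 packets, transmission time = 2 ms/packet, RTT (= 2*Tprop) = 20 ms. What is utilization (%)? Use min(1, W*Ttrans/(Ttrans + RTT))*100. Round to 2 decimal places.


Given: W = 8, Ttrans = 2 ms, RTT = 20 ms (= 2 * Tprop, Tprop = 10 ms)
Cycle time = Ttrans + RTT = 2 + 20 = 22 ms (first packet sent until its ACK returns)
W * Ttrans = 8 * 2 = 16 ms of sending per cycle
W * Ttrans / (Ttrans + RTT) = 16 / 22 = 0.727273
U = min(1, 0.727273) = 0.727273
U% = 72.73%

72.73


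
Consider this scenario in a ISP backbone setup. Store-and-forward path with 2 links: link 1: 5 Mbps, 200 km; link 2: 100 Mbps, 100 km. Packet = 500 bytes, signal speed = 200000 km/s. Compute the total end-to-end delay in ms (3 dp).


Packet = 500 bytes = 4000 bits. Store-and-forward: sum (t_trans + t_prop) per link.
Link 1: t_trans = 4000/(5*10^6) s = 0.8000 ms; t_prop = 200/200000 s = 1.0000 ms; subtotal = 1.8000 ms
Link 2: t_trans = 4000/(100*10^6) s = 0.0400 ms; t_prop = 100/200000 s = 0.5000 ms; subtotal = 0.5400 ms
End-to-end = 1.8000 + 0.5400 = 2.3400 ms -> 2.340 ms (3 dp)

2.340


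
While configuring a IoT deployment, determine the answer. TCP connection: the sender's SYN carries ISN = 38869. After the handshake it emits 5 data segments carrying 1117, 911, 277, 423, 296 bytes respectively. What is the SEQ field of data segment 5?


The SYN occupies sequence number ISN = 38869, so the first data byte is ISN + 1 = 38870.
SEQ of data segment i = (ISN + 1) + sum of payload sizes of segments 1..i-1.
Segment 1: SEQ = 38870, payload = 1117 bytes
Segment 2: SEQ = 39987, payload = 911 bytes
Segment 3: SEQ = 40898, payload = 277 bytes
Segment 4: SEQ = 41175, payload = 423 bytes
Segment 5: SEQ = 41598, payload = 296 bytes
SEQ of segment 5 = 38870 + 1117 + 911 + 277 + 423 = 41598

41598


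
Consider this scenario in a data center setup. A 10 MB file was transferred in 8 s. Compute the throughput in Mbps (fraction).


Given: file = 10 MB, time = 8 s
File in Mb = 10 * 8 = 80 Mb
Throughput = 80 / 8 Mbps
Throughput = 10 Mbps

10


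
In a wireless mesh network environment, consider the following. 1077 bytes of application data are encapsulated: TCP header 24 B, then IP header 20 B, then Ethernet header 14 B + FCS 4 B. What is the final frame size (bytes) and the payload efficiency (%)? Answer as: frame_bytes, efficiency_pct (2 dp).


TCP segment = 1077 + 24 = 1101 B
IP packet = 1101 + 20 = 1121 B
Ethernet frame = 1121 + 14 + 4 = 1139 B
Efficiency = app / frame = 1077 / 1139 = 0.945566 = 94.5566% -> 94.56% (2 dp)

1139, 94.56


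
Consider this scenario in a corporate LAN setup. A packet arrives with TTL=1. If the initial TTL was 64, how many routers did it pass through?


Given: initial TTL = 64, received TTL = 1
Hops = initial TTL - received TTL
Hops = 64 - 1 = 63

63


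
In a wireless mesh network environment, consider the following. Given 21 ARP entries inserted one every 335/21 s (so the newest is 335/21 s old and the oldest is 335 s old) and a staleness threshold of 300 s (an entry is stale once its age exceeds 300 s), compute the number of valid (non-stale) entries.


Ages are k * 335/21 s for k = 1..21 (spacing = 15.9524 s).
Entry k is valid iff k * 335/21 <= 300 iff k <= 21 * 300 / 335 = 18.8060
n_valid = floor(18.8060) = 18
(n_stale = 21 - 18 = 3)

18


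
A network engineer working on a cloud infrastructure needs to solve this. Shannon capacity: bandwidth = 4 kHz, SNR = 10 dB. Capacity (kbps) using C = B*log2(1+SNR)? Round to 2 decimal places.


Given: B = 4 kHz, SNR = 10 dB
SNR linear = 10^(10/10) = 10
1 + SNR = 11
log2(11) = 3.4594316186
C = 4 * 1000 * 3.4594316186 = 13837.7265 bps
C = 13.837726 kbps -> 13.84 kbps (2 dp)

13.84


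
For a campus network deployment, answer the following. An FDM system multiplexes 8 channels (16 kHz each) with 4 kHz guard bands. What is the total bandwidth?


Given: 8 channels, 16 kHz each, guard = 4 kHz
Channel bandwidth = 8 * 16 = 128 kHz
Guard bands = 7 gaps * 4 kHz = 28 kHz
Total = 128 + 28 = 156 kHz

156


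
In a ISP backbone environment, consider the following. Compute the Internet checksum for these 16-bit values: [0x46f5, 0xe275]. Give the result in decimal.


Given words: [0x46f5, 0xe275]
Step 1: Sum all words
Raw sum = 18165 + 57973 = 76138
Step 2: Fold carry: (10602 + 1) = 10603
One's complement = ~10603 & 0xFFFF = 54932

54932


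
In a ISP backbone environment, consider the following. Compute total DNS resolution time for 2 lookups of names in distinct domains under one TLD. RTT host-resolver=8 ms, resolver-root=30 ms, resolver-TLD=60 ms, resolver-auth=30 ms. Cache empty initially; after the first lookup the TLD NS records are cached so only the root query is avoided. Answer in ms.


Lookup 1 (cold cache): local + root + TLD + auth = 8 + 30 + 60 + 30 = 128 ms
Lookups 2..2 (TLD NS cached -> skip root; new domain -> still ask TLD and auth): local + TLD + auth = 8 + 60 + 30 = 98 ms each
Remaining 1 lookups: 1 * 98 = 98 ms
Total = 128 + 98 = 226 ms

226


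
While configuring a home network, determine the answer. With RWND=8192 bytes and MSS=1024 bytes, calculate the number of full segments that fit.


Given: RWND = 8192 bytes, MSS = 1024 bytes
Full segments = floor(RWND / MSS)
Full segments = floor(8192 / 1024)
Full segments = floor(8.0) = 8

8


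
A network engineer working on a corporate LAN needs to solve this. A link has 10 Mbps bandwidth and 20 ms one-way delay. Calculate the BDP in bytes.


Given: bandwidth = 10 Mbps, delay = 20 ms
BDP in bits = 10 * 10^6 * 20 / 1000
BDP in bits = 200000
BDP in bytes = 200000 / 8 = 25000

25000


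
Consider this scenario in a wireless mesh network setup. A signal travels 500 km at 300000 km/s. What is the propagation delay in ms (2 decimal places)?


Given: distance = 500 km, speed = 300000 km/s
Delay = distance / speed = 500 / 300000 seconds
Delay in ms = 500 * 1000 / 300000
Delay = 1.6667 ms
Rounded to 2 dp = 1.67 ms

1.67


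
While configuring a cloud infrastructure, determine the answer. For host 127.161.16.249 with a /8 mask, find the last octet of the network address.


Given: IP = 127.161.16.249, prefix = /8
Subnet mask = 255.0.0.0
Last octet of IP: 249
Last octet of mask: 0
Network last octet = 249 AND 0 = 0

0


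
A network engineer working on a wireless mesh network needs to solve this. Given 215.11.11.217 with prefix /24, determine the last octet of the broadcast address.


Given: IP = 215.11.11.217, prefix = /24
Host bits = 32 - 24 = 8
Network last octet = 217 AND mask = 0
Host part size = 2^8 - 1 = 255
Broadcast last octet = 0 OR 255 = 255

255


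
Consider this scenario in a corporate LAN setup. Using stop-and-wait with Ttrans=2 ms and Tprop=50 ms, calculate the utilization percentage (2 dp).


Given: Ttrans = 2 ms, Tprop = 50 ms
RTT = 2 * Tprop = 2 * 50 = 100 ms
U = Ttrans / (Ttrans + RTT)
U = 2 / (2 + 100)
U = 2 / 102 = 0.019608
U% = 1.96%

1.96


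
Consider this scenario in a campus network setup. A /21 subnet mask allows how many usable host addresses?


Given: subnet mask /21
Host bits = 32 - 21 = 11
Total addresses = 2^11 = 2048
Usable hosts = 2048 - 2 (network + broadcast) = 2046

2046


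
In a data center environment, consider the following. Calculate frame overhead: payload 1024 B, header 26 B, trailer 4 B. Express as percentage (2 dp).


Given: payload = 1024 B, header = 26 B, trailer = 4 B
Overhead bytes = header + trailer = 26 + 4 = 30
Total frame = payload + overhead = 1024 + 30 = 1054
Overhead % = 30 / 1054 * 100 = 2.8463% -> 2.85% (2 dp)

2.85


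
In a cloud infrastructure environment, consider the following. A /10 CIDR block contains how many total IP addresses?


Given: CIDR prefix /10
Host bits = 32 - 10 = 22
Total addresses = 2^22 = 4194304

4194304


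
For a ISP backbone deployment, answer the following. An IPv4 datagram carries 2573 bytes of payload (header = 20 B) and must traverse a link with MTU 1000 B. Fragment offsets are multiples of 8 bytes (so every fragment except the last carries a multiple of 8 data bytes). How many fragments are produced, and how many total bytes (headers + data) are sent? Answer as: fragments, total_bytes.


Max data per non-final fragment = floor((MTU - header)/8)*8 = floor((1000 - 20)/8)*8 = floor(980/8)*8 = 976 B
Final fragment needs no 8-byte alignment: it can carry up to MTU - header = 980 B
Non-final fragments needed = ceil((payload - 980) / 976) = ceil(1593/976) = ceil(1.6322) = 2
Number of fragments = 2 + 1 = 3
Fragment sizes (data): 2 * 976 B + 621 B (last, 621 <= 980 OK)
Total bytes sent = payload + n_frags * header = 2573 + 3*20 = 2573 + 60 = 2633 B

3, 2633


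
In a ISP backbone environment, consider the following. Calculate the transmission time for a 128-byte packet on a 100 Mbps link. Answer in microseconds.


Given: packet = 128 bytes, bandwidth = 100 Mbps
Packet in bits = 128 * 8 = 1024 bits
Bandwidth = 100 * 10^6 = 100000000 bps
Time = 1024 / 100000000 seconds
Time in us = 1024 * 10^6 / 100000000 = 10.24

10.24


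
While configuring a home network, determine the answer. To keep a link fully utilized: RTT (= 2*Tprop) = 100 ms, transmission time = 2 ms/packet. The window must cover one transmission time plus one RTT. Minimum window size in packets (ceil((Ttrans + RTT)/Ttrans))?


Given: Ttrans = 2 ms, RTT = 100 ms (= 2 * Tprop, Tprop = 50 ms)
Time until first ACK returns = Ttrans + RTT = 2 + 100 = 102 ms
Need W * Ttrans >= Ttrans + RTT  ->  W >= (Ttrans + RTT) / Ttrans
(Ttrans + RTT) / Ttrans = 102 / 2 = 51
W_min = ceil(51) = 51

51


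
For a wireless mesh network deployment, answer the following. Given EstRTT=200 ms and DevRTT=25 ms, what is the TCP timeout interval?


Given: EstRTT = 200 ms, DevRTT = 25 ms
Timeout = EstRTT + 4 * DevRTT
4 * DevRTT = 4 * 25 = 100
Timeout = 200 + 100 = 300 ms

300


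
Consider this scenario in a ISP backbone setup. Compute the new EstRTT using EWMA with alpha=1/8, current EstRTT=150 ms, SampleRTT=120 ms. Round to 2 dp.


Given: EstRTT = 150 ms, SampleRTT = 120 ms, alpha = 1/8
New EstRTT = (1 - alpha) * EstRTT + alpha * SampleRTT
(7/8) * 150 = 131.25
(1/8) * 120 = 15
New EstRTT = 131.25 + 15 = 146.25 ms -> 146.25 ms (2 dp)

146.25


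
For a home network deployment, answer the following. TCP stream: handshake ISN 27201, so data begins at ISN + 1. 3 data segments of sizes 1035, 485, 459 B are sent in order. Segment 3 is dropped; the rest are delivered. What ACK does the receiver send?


SYN uses sequence number 27201; first data byte = ISN + 1 = 27202.
Segment 1: SEQ = 27202, len = 1035 B, covers [27202, 28236]
Segment 2: SEQ = 28237, len = 485 B, covers [28237, 28721]
Segment 3: SEQ = 28722, len = 459 B, covers [28722, 29180] [LOST]
In-order data received: bytes [27202, 28721] (segments 1..2).
Segment 3 missing -> gap begins at byte 28722.
Cumulative ACK = next expected in-order byte = 27202 + 1035 + 485 = 28722

28722


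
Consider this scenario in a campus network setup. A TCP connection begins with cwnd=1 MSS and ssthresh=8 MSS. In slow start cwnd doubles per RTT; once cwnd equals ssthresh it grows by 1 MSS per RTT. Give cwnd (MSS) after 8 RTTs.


RTT 0: cwnd = 1 MSS (initial)
RTT 1: cwnd = 2 MSS (slow start, doubled)
RTT 2: cwnd = 4 MSS (slow start, doubled)
RTT 3: cwnd = 8 MSS (slow start, doubled)
RTT 4: cwnd = 9 MSS (congestion avoidance, +1)
RTT 5: cwnd = 10 MSS (congestion avoidance, +1)
RTT 6: cwnd = 11 MSS (congestion avoidance, +1)
RTT 7: cwnd = 12 MSS (congestion avoidance, +1)
RTT 8: cwnd = 13 MSS (congestion avoidance, +1)

13


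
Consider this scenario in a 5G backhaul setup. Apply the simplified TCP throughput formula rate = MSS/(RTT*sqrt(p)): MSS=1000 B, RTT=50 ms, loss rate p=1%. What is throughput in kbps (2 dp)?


Given: MSS = 1000 bytes, RTT = 50 ms, loss = 1%
RTT in seconds = 50 / 1000 = 0.05
Loss rate = 1% = 0.01
sqrt(loss) = sqrt(0.01) = 0.1
Throughput (bytes/s) = 1000 / (0.05 * 0.1) = 200000.0000
Throughput (kbps) = 200000.0000 * 8 / 1000 = 1600.000000 -> 1600.00 kbps (2 dp)

1600.00


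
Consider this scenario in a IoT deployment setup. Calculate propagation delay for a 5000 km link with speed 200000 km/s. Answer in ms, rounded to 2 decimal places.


Given: distance = 5000 km, speed = 200000 km/s
Delay = distance / speed = 5000 / 200000 seconds
Delay in ms = 5000 * 1000 / 200000
Delay = 25.0000 ms
Rounded to 2 dp = 25.00 ms

25.00


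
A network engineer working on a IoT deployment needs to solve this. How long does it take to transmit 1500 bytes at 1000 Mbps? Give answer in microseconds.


Given: packet = 1500 bytes, bandwidth = 1000 Mbps
Packet in bits = 1500 * 8 = 12000 bits
Bandwidth = 1000 * 10^6 = 1000000000 bps
Time = 12000 / 1000000000 seconds
Time in us = 12000 * 10^6 / 1000000000 = 12

12


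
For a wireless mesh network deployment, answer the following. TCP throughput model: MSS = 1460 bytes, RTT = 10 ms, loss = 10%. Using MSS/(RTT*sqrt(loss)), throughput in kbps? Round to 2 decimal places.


Given: MSS = 1460 bytes, RTT = 10 ms, loss = 10%
RTT in seconds = 10 / 1000 = 0.01
Loss rate = 10% = 0.1
sqrt(loss) = sqrt(0.1) = 0.316227766017
Throughput (bytes/s) = 1460 / (0.01 * 0.316227766017) = 461692.5384
Throughput (kbps) = 461692.5384 * 8 / 1000 = 3693.540307 -> 3693.54 kbps (2 dp)

3693.54


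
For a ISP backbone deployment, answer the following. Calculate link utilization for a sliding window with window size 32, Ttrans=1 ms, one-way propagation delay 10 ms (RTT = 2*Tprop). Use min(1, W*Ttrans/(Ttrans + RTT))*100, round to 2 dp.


Given: W = 32, Ttrans = 1 ms, RTT = 20 ms (= 2 * Tprop, Tprop = 10 ms)
Cycle time = Ttrans + RTT = 1 + 20 = 21 ms (first packet sent until its ACK returns)
W * Ttrans = 32 * 1 = 32 ms of sending per cycle
W * Ttrans / (Ttrans + RTT) = 32 / 21 = 1.523810
U = min(1, 1.523810) = 1.000000
U% = 100.00%

100.00


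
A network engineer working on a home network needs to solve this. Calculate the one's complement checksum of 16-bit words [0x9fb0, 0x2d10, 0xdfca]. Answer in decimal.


Given words: [0x9fb0, 0x2d10, 0xdfca]
Step 1: Sum all words
Raw sum = 40880 + 11536 + 57290 = 109706
Step 2: Fold carry: (44170 + 1) = 44171
One's complement = ~44171 & 0xFFFF = 21364

21364


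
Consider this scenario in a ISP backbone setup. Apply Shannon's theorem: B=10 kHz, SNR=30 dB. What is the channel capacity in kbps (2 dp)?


Given: B = 10 kHz, SNR = 30 dB
SNR linear = 10^(30/10) = 1000
1 + SNR = 1001
log2(1001) = 9.9672262588
C = 10 * 1000 * 9.9672262588 = 99672.2626 bps
C = 99.672263 kbps -> 99.67 kbps (2 dp)

99.67


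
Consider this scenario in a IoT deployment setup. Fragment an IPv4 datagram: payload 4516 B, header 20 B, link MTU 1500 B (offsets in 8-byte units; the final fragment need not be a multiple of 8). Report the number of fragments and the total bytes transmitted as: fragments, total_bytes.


Max data per non-final fragment = floor((MTU - header)/8)*8 = floor((1500 - 20)/8)*8 = floor(1480/8)*8 = 1480 B
Final fragment needs no 8-byte alignment: it can carry up to MTU - header = 1480 B
Non-final fragments needed = ceil((payload - 1480) / 1480) = ceil(3036/1480) = ceil(2.0514) = 3
Number of fragments = 3 + 1 = 4
Fragment sizes (data): 3 * 1480 B + 76 B (last, 76 <= 1480 OK)
Total bytes sent = payload + n_frags * header = 4516 + 4*20 = 4516 + 80 = 4596 B

4, 4596


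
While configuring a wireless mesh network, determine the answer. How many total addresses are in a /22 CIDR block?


Given: CIDR prefix /22
Host bits = 32 - 22 = 10
Total addresses = 2^10 = 1024

1024


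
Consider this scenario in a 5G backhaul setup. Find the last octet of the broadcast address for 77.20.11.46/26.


Given: IP = 77.20.11.46, prefix = /26
Host bits = 32 - 26 = 6
Network last octet = 46 AND mask = 0
Host part size = 2^6 - 1 = 63
Broadcast last octet = 0 OR 63 = 63

63


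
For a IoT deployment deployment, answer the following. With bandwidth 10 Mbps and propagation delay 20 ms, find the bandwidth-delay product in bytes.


Given: bandwidth = 10 Mbps, delay = 20 ms
BDP in bits = 10 * 10^6 * 20 / 1000
BDP in bits = 200000
BDP in bytes = 200000 / 8 = 25000

25000


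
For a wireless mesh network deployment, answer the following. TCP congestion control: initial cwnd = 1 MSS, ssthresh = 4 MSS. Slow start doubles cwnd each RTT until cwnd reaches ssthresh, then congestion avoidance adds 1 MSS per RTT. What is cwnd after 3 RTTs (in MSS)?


RTT 0: cwnd = 1 MSS (initial)
RTT 1: cwnd = 2 MSS (slow start, doubled)
RTT 2: cwnd = 4 MSS (slow start, doubled)
RTT 3: cwnd = 5 MSS (congestion avoidance, +1)

5


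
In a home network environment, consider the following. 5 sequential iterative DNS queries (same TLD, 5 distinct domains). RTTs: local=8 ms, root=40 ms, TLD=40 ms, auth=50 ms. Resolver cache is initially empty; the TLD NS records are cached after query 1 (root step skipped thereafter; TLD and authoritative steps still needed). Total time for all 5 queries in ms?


Lookup 1 (cold cache): local + root + TLD + auth = 8 + 40 + 40 + 50 = 138 ms
Lookups 2..5 (TLD NS cached -> skip root; new domain -> still ask TLD and auth): local + TLD + auth = 8 + 40 + 50 = 98 ms each
Remaining 4 lookups: 4 * 98 = 392 ms
Total = 138 + 392 = 530 ms

530


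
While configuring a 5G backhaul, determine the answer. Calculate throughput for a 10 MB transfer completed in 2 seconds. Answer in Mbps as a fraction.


Given: file = 10 MB, time = 2 s
File in Mb = 10 * 8 = 80 Mb
Throughput = 80 / 2 Mbps
Throughput = 40 Mbps

40


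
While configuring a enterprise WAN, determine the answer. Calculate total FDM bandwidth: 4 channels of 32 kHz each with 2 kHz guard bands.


Given: 4 channels, 32 kHz each, guard = 2 kHz
Channel bandwidth = 4 * 32 = 128 kHz
Guard bands = 3 gaps * 2 kHz = 6 kHz
Total = 128 + 6 = 134 kHz

134


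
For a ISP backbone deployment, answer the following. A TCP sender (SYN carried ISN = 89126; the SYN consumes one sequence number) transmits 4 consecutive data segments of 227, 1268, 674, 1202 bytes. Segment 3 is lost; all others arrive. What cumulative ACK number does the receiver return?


SYN uses sequence number 89126; first data byte = ISN + 1 = 89127.
Segment 1: SEQ = 89127, len = 227 B, covers [89127, 89353]
Segment 2: SEQ = 89354, len = 1268 B, covers [89354, 90621]
Segment 3: SEQ = 90622, len = 674 B, covers [90622, 91295] [LOST]
Segment 4: SEQ = 91296, len = 1202 B, covers [91296, 92497]
In-order data received: bytes [89127, 90621] (segments 1..2).
Segment 3 missing -> gap begins at byte 90622; later segments buffered out of order.
Cumulative ACK = next expected in-order byte = 89127 + 227 + 1268 = 90622

90622


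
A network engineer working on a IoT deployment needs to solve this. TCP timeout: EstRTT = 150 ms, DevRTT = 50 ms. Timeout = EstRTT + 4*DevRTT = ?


Given: EstRTT = 150 ms, DevRTT = 50 ms
Timeout = EstRTT + 4 * DevRTT
4 * DevRTT = 4 * 50 = 200
Timeout = 150 + 200 = 350 ms

350


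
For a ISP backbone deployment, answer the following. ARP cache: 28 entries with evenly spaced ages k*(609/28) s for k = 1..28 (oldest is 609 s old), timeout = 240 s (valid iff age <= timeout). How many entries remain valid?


Ages are k * 609/28 s for k = 1..28 (spacing = 21.7500 s).
Entry k is valid iff k * 609/28 <= 240 iff k <= 28 * 240 / 609 = 11.0345
n_valid = floor(11.0345) = 11
(n_stale = 28 - 11 = 17)

11


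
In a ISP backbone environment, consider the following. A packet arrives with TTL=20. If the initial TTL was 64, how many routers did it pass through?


Given: initial TTL = 64, received TTL = 20
Hops = initial TTL - received TTL
Hops = 64 - 20 = 44

44


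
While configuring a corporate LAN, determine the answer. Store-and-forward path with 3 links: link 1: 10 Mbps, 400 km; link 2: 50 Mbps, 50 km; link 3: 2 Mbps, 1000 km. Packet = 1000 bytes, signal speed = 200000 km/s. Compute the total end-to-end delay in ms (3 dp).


Packet = 1000 bytes = 8000 bits. Store-and-forward: sum (t_trans + t_prop) per link.
Link 1: t_trans = 8000/(10*10^6) s = 0.8000 ms; t_prop = 400/200000 s = 2.0000 ms; subtotal = 2.8000 ms
Link 2: t_trans = 8000/(50*10^6) s = 0.1600 ms; t_prop = 50/200000 s = 0.2500 ms; subtotal = 0.4100 ms
Link 3: t_trans = 8000/(2*10^6) s = 4.0000 ms; t_prop = 1000/200000 s = 5.0000 ms; subtotal = 9.0000 ms
End-to-end = 2.8000 + 0.4100 + 9.0000 = 12.2100 ms -> 12.210 ms (3 dp)

12.210


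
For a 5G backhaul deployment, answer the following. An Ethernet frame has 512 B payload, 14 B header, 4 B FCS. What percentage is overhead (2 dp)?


Given: payload = 512 B, header = 14 B, trailer = 4 B
Overhead bytes = header + trailer = 14 + 4 = 18
Total frame = payload + overhead = 512 + 18 = 530
Overhead % = 18 / 530 * 100 = 3.3962% -> 3.40% (2 dp)

3.40


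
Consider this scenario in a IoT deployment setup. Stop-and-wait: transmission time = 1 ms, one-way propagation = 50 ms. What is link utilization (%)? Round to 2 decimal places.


Given: Ttrans = 1 ms, Tprop = 50 ms
RTT = 2 * Tprop = 2 * 50 = 100 ms
U = Ttrans / (Ttrans + RTT)
U = 1 / (1 + 100)
U = 1 / 101 = 0.009901
U% = 0.99%

0.99


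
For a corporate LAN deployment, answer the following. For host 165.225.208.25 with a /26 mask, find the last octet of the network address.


Given: IP = 165.225.208.25, prefix = /26
Subnet mask = 255.255.255.192
Last octet of IP: 25
Last octet of mask: 192
Network last octet = 25 AND 192 = 0

0


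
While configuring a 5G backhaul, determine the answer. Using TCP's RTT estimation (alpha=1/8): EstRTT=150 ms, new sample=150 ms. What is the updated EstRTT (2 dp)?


Given: EstRTT = 150 ms, SampleRTT = 150 ms, alpha = 1/8
New EstRTT = (1 - alpha) * EstRTT + alpha * SampleRTT
(7/8) * 150 = 131.25
(1/8) * 150 = 18.75
New EstRTT = 131.25 + 18.75 = 150 ms -> 150.00 ms (2 dp)

150.00


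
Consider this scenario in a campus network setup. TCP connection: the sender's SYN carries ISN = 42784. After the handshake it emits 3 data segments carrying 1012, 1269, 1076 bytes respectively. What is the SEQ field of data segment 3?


The SYN occupies sequence number ISN = 42784, so the first data byte is ISN + 1 = 42785.
SEQ of data segment i = (ISN + 1) + sum of payload sizes of segments 1..i-1.
Segment 1: SEQ = 42785, payload = 1012 bytes
Segment 2: SEQ = 43797, payload = 1269 bytes
Segment 3: SEQ = 45066, payload = 1076 bytes
SEQ of segment 3 = 42785 + 1012 + 1269 = 45066

45066


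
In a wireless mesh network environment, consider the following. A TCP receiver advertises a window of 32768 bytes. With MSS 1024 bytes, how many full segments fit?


Given: RWND = 32768 bytes, MSS = 1024 bytes
Full segments = floor(RWND / MSS)
Full segments = floor(32768 / 1024)
Full segments = floor(32.0) = 32

32


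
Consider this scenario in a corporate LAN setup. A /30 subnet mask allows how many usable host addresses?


Given: subnet mask /30
Host bits = 32 - 30 = 2
Total addresses = 2^2 = 4
Usable hosts = 4 - 2 (network + broadcast) = 2

2


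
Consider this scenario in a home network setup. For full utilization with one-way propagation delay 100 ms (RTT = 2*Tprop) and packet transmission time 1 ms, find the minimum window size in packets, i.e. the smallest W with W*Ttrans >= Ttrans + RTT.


Given: Ttrans = 1 ms, RTT = 200 ms (= 2 * Tprop, Tprop = 100 ms)
Time until first ACK returns = Ttrans + RTT = 1 + 200 = 201 ms
Need W * Ttrans >= Ttrans + RTT  ->  W >= (Ttrans + RTT) / Ttrans
(Ttrans + RTT) / Ttrans = 201 / 1 = 201
W_min = ceil(201) = 201

201


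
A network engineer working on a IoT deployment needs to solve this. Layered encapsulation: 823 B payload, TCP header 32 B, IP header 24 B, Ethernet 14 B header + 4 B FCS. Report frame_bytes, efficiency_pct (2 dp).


TCP segment = 823 + 32 = 855 B
IP packet = 855 + 24 = 879 B
Ethernet frame = 879 + 14 + 4 = 897 B
Efficiency = app / frame = 823 / 897 = 0.917503 = 91.7503% -> 91.75% (2 dp)

897, 91.75


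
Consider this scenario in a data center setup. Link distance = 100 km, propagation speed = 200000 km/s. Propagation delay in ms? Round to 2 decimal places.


Given: distance = 100 km, speed = 200000 km/s
Delay = distance / speed = 100 / 200000 seconds
Delay in ms = 100 * 1000 / 200000
Delay = 0.5000 ms
Rounded to 2 dp = 0.50 ms

0.50


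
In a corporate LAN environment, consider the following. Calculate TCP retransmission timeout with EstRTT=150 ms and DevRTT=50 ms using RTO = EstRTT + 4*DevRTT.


Given: EstRTT = 150 ms, DevRTT = 50 ms
Timeout = EstRTT + 4 * DevRTT
4 * DevRTT = 4 * 50 = 200
Timeout = 150 + 200 = 350 ms

350


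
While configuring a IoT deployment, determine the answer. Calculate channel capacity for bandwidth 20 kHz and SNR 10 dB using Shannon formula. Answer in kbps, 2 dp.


Given: B = 20 kHz, SNR = 10 dB
SNR linear = 10^(10/10) = 10
1 + SNR = 11
log2(11) = 3.4594316186
C = 20 * 1000 * 3.4594316186 = 69188.6324 bps
C = 69.188632 kbps -> 69.19 kbps (2 dp)

69.19


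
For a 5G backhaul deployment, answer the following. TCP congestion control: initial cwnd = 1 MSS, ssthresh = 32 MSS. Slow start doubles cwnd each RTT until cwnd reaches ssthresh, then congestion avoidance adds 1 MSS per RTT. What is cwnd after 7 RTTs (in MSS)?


RTT 0: cwnd = 1 MSS (initial)
RTT 1: cwnd = 2 MSS (slow start, doubled)
RTT 2: cwnd = 4 MSS (slow start, doubled)
RTT 3: cwnd = 8 MSS (slow start, doubled)
RTT 4: cwnd = 16 MSS (slow start, doubled)
RTT 5: cwnd = 32 MSS (slow start, doubled)
RTT 6: cwnd = 33 MSS (congestion avoidance, +1)
RTT 7: cwnd = 34 MSS (congestion avoidance, +1)

34


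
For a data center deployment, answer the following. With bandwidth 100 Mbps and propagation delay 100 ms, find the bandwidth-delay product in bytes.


Given: bandwidth = 100 Mbps, delay = 100 ms
BDP in bits = 100 * 10^6 * 100 / 1000
BDP in bits = 10000000
BDP in bytes = 10000000 / 8 = 1250000

1250000


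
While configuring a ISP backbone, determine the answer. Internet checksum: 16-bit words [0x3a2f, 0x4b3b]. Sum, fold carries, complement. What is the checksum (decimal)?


Given words: [0x3a2f, 0x4b3b]
Step 1: Sum all words
Raw sum = 14895 + 19259 = 34154
One's complement = ~34154 & 0xFFFF = 31381

31381


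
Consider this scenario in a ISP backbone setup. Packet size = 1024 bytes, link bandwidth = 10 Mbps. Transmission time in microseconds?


Given: packet = 1024 bytes, bandwidth = 10 Mbps
Packet in bits = 1024 * 8 = 8192 bits
Bandwidth = 10 * 10^6 = 10000000 bps
Time = 8192 / 10000000 seconds
Time in us = 8192 * 10^6 / 10000000 = 819.2

819.2


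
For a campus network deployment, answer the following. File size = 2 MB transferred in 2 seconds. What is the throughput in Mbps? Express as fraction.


Given: file = 2 MB, time = 2 s
File in Mb = 2 * 8 = 16 Mb
Throughput = 16 / 2 Mbps
Throughput = 8 Mbps

8


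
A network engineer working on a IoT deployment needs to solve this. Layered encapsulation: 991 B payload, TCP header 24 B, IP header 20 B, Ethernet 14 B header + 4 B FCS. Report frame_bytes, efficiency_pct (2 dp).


TCP segment = 991 + 24 = 1015 B
IP packet = 1015 + 20 = 1035 B
Ethernet frame = 1035 + 14 + 4 = 1053 B
Efficiency = app / frame = 991 / 1053 = 0.941121 = 94.1121% -> 94.11% (2 dp)

1053, 94.11


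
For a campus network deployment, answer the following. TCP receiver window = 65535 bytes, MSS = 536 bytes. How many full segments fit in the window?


Given: RWND = 65535 bytes, MSS = 536 bytes
Full segments = floor(RWND / MSS)
Full segments = floor(65535 / 536)
Full segments = floor(122.2668) = 122

122


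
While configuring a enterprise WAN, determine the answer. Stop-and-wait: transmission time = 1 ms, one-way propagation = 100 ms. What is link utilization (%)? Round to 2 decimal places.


Given: Ttrans = 1 ms, Tprop = 100 ms
RTT = 2 * Tprop = 2 * 100 = 200 ms
U = Ttrans / (Ttrans + RTT)
U = 1 / (1 + 200)
U = 1 / 201 = 0.004975
U% = 0.50%

0.50


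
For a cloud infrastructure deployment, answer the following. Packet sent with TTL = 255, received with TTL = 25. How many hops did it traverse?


Given: initial TTL = 255, received TTL = 25
Hops = initial TTL - received TTL
Hops = 255 - 25 = 230

230
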